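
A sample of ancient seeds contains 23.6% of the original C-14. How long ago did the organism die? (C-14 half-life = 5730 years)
Age = t½ × log₂(1/ratio) = 11940 years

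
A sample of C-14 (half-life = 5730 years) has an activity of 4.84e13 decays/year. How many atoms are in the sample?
N = A/λ = 4.001e17 atoms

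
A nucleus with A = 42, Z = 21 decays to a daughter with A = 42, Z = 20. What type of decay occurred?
ΔA = 0, ΔZ = -1 ⇒ beta-plus decay (β⁺) or electron capture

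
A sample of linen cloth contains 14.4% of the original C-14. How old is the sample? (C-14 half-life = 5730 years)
Age = t½ × log₂(1/ratio) = 16020 years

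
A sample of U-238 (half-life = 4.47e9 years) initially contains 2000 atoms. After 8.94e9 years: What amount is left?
N = N₀(1/2)^(t/t½) = 500 atoms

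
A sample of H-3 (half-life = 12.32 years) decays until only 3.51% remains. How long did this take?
t = t½ × log₂(N₀/N) = 59.53 years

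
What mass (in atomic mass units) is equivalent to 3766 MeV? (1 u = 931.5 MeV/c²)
m = E/c² = 4.043 u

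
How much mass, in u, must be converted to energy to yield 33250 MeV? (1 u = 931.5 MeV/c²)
m = E/c² = 35.7 u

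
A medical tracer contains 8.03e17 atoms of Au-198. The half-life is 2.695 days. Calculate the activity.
A = λN = 2.065e17 decays/day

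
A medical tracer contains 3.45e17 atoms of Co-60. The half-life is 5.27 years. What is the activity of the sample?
A = λN = 4.538e16 decays/year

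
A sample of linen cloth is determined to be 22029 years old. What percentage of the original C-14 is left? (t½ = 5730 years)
N/N₀ = (1/2)^(t/t½) = 0.06961 = 6.96%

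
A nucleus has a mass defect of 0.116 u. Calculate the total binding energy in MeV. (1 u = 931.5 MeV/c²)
B.E. = Δm × 931.5 = 108.1 MeV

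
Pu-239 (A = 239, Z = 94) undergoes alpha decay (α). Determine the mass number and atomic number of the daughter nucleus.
Daughter: A = 235, Z = 92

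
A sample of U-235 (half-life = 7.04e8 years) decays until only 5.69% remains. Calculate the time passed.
t = t½ × log₂(N₀/N) = 2.911e9 years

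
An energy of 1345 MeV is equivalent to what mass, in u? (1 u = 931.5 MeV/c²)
m = E/c² = 1.444 u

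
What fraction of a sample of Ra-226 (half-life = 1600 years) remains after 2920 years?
N/N₀ = (1/2)^(t/t½) = 0.2822 = 28.2%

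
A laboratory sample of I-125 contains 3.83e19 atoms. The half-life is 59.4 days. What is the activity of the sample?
A = λN = 4.469e17 decays/day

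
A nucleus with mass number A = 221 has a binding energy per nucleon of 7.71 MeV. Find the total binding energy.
B.E. = 7.71 × 221 = 1704 MeV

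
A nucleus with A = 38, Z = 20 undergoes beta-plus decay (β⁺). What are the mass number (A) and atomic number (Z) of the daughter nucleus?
Daughter: A = 38, Z = 19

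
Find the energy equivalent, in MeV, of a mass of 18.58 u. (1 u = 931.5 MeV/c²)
E = mc² = 17310 MeV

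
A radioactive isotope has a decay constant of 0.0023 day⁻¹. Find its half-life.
t½ = ln(2)/λ = 301.4 days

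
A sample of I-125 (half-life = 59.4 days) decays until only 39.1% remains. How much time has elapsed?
t = t½ × log₂(N₀/N) = 80.47 days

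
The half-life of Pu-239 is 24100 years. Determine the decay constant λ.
λ = ln(2)/t½ = 2.876e-5 year⁻¹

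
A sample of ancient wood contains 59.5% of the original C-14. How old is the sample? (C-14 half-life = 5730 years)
Age = t½ × log₂(1/ratio) = 4292 years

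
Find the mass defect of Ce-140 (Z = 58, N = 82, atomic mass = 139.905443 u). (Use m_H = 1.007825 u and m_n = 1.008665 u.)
Δm = Z·m_H + N·m_n − M = 1.259 u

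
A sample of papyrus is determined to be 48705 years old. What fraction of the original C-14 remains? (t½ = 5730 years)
N/N₀ = (1/2)^(t/t½) = 0.002762 = 0.276%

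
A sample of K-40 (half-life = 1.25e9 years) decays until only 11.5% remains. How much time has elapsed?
t = t½ × log₂(N₀/N) = 3.9e9 years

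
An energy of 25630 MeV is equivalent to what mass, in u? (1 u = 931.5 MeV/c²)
m = E/c² = 27.51 u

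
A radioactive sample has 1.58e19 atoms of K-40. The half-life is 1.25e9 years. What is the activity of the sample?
A = λN = 8.761e9 decays/year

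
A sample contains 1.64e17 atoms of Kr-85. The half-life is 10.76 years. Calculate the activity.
A = λN = 1.056e16 decays/year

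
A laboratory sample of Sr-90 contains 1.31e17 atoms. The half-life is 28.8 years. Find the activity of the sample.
A = λN = 3.153e15 decays/year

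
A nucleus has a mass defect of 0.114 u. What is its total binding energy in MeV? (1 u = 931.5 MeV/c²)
B.E. = Δm × 931.5 = 106.2 MeV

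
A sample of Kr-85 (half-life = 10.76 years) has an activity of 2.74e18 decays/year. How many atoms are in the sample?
N = A/λ = 4.253e19 atoms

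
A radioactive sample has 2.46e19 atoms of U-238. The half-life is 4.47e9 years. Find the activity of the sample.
A = λN = 3.815e9 decays/year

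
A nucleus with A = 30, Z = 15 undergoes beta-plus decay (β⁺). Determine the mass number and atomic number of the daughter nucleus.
Daughter: A = 30, Z = 14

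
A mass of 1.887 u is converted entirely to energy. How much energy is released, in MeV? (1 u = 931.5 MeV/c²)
E = mc² = 1758 MeV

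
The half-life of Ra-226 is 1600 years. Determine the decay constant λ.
λ = ln(2)/t½ = 4.332e-4 year⁻¹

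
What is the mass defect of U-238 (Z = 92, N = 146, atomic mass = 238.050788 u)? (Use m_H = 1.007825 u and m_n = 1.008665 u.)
Δm = Z·m_H + N·m_n − M = 1.934 u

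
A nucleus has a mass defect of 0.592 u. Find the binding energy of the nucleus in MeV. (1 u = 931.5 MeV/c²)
B.E. = Δm × 931.5 = 551.4 MeV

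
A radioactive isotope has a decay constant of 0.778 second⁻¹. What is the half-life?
t½ = ln(2)/λ = 0.8909 seconds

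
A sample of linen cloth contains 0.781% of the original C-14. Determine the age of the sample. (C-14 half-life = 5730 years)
Age = t½ × log₂(1/ratio) = 40110 years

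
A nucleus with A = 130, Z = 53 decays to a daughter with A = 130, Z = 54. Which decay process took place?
ΔA = 0, ΔZ = +1 ⇒ beta-minus decay (β⁻)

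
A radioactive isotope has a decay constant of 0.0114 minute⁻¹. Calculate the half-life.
t½ = ln(2)/λ = 60.8 minutes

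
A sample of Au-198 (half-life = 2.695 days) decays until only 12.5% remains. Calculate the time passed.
t = t½ × log₂(N₀/N) = 8.085 days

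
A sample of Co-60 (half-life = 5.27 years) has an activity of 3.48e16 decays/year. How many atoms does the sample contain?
N = A/λ = 2.646e17 atoms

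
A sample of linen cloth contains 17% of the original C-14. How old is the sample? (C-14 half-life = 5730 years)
Age = t½ × log₂(1/ratio) = 14650 years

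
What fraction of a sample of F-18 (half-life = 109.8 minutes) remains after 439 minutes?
N/N₀ = (1/2)^(t/t½) = 0.06258 = 6.26%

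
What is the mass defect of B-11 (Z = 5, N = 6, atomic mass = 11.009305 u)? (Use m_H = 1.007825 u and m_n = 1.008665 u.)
Δm = Z·m_H + N·m_n − M = 0.08181 u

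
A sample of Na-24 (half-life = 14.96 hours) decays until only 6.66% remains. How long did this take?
t = t½ × log₂(N₀/N) = 58.47 hours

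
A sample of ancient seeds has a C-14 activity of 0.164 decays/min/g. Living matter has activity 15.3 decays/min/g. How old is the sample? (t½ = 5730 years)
Age = t½ × log₂(A₀/A) = 37500 years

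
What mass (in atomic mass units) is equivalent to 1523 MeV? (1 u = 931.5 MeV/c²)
m = E/c² = 1.635 u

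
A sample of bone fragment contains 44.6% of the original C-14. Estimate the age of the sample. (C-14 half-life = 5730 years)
Age = t½ × log₂(1/ratio) = 6675 years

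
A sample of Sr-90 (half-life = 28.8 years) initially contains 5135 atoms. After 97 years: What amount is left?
N = N₀(1/2)^(t/t½) = 497.3 atoms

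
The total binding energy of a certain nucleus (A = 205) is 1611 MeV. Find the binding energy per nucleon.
B.E./A = 1611/205 = 7.859 MeV/nucleon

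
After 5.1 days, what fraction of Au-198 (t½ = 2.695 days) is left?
N/N₀ = (1/2)^(t/t½) = 0.2694 = 26.9%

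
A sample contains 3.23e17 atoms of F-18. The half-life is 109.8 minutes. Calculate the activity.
A = λN = 2.039e15 decays/minute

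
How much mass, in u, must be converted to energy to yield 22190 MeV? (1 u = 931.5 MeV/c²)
m = E/c² = 23.82 u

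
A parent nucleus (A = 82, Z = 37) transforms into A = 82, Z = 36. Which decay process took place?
ΔA = 0, ΔZ = -1 ⇒ beta-plus decay (β⁺) or electron capture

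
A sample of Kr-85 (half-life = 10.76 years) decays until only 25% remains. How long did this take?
t = t½ × log₂(N₀/N) = 21.52 years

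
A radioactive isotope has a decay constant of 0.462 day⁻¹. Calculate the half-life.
t½ = ln(2)/λ = 1.5 days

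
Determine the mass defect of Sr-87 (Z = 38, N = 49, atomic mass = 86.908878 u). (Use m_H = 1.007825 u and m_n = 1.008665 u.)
Δm = Z·m_H + N·m_n − M = 0.8131 u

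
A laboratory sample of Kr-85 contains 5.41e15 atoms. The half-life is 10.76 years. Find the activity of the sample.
A = λN = 3.485e14 decays/year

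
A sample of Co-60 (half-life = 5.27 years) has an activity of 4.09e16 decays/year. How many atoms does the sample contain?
N = A/λ = 3.11e17 atoms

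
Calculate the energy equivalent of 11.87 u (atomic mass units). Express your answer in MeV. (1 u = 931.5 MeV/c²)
E = mc² = 11060 MeV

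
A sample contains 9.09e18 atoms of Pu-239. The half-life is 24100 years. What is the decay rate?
A = λN = 2.614e14 decays/year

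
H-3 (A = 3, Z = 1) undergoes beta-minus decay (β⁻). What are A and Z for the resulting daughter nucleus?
Daughter: A = 3, Z = 2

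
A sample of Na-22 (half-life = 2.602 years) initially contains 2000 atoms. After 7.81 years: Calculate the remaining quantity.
N = N₀(1/2)^(t/t½) = 249.7 atoms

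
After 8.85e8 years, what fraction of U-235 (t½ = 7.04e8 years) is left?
N/N₀ = (1/2)^(t/t½) = 0.4184 = 41.8%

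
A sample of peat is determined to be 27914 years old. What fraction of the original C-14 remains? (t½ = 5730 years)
N/N₀ = (1/2)^(t/t½) = 0.03416 = 3.42%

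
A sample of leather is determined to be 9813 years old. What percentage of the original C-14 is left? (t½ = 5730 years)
N/N₀ = (1/2)^(t/t½) = 0.3051 = 30.5%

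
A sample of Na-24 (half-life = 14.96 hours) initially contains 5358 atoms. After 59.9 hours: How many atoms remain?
N = N₀(1/2)^(t/t½) = 333.9 atoms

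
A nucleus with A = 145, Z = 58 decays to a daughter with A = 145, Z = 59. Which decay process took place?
ΔA = 0, ΔZ = +1 ⇒ beta-minus decay (β⁻)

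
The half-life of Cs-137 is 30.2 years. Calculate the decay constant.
λ = ln(2)/t½ = 0.02295 year⁻¹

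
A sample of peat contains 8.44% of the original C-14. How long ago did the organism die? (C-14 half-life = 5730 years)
Age = t½ × log₂(1/ratio) = 20440 years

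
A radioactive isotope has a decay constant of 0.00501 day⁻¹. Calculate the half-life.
t½ = ln(2)/λ = 138.4 days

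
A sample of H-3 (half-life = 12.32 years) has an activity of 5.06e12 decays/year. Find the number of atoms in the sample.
N = A/λ = 8.994e13 atoms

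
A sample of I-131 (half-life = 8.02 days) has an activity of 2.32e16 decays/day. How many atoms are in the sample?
N = A/λ = 2.684e17 atoms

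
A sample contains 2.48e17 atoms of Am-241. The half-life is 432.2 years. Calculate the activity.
A = λN = 3.977e14 decays/year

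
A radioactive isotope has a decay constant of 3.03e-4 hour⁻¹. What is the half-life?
t½ = ln(2)/λ = 2288 hours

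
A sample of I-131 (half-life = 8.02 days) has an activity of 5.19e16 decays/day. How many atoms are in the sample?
N = A/λ = 6.005e17 atoms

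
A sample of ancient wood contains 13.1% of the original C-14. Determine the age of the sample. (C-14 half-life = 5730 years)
Age = t½ × log₂(1/ratio) = 16800 years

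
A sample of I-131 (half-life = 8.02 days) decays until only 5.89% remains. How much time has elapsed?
t = t½ × log₂(N₀/N) = 32.77 days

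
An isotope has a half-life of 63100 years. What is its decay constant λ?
λ = ln(2)/t½ = 1.098e-5 year⁻¹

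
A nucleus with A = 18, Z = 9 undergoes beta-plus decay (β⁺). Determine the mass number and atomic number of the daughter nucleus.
Daughter: A = 18, Z = 8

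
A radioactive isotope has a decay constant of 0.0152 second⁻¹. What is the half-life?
t½ = ln(2)/λ = 45.6 seconds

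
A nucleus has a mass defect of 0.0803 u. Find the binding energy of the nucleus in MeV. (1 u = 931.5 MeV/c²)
B.E. = Δm × 931.5 = 74.8 MeV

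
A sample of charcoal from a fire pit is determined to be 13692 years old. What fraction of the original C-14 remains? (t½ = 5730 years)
N/N₀ = (1/2)^(t/t½) = 0.1908 = 19.1%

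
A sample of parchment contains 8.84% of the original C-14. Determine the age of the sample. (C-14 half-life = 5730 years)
Age = t½ × log₂(1/ratio) = 20050 years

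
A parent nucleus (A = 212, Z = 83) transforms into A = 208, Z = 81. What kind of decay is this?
ΔA = -4, ΔZ = -2 ⇒ alpha decay (α)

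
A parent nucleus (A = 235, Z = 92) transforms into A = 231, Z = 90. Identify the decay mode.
ΔA = -4, ΔZ = -2 ⇒ alpha decay (α)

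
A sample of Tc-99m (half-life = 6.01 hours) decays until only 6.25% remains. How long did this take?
t = t½ × log₂(N₀/N) = 24.04 hours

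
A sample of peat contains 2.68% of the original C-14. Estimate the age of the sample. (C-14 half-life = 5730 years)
Age = t½ × log₂(1/ratio) = 29920 years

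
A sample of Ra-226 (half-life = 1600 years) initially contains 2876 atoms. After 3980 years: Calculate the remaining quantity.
N = N₀(1/2)^(t/t½) = 512.8 atoms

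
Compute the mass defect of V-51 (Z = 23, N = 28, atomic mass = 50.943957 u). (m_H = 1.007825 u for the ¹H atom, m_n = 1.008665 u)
Δm = Z·m_H + N·m_n − M = 0.4786 u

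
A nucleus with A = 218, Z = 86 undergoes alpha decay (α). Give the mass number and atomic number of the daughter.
Daughter: A = 214, Z = 84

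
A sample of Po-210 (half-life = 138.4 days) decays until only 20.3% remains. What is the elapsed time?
t = t½ × log₂(N₀/N) = 318.4 days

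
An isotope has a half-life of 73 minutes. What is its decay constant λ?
λ = ln(2)/t½ = 0.009495 minute⁻¹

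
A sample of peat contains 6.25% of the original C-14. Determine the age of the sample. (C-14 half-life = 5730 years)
Age = t½ × log₂(1/ratio) = 22920 years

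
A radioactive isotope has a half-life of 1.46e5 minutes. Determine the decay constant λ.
λ = ln(2)/t½ = 4.748e-6 minute⁻¹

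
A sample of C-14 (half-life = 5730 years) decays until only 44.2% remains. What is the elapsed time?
t = t½ × log₂(N₀/N) = 6749 years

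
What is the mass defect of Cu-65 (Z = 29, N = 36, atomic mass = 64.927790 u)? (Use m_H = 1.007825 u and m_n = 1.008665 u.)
Δm = Z·m_H + N·m_n − M = 0.6111 u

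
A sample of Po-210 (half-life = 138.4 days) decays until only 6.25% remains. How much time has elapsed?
t = t½ × log₂(N₀/N) = 553.6 days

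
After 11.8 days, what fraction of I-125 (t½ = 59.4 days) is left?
N/N₀ = (1/2)^(t/t½) = 0.8714 = 87.1%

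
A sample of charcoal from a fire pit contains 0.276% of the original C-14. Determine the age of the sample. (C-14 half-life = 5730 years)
Age = t½ × log₂(1/ratio) = 48710 years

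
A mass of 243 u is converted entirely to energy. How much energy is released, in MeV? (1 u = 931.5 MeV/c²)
E = mc² = 2.264e5 MeV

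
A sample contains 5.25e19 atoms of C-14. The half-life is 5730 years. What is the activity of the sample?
A = λN = 6.351e15 decays/year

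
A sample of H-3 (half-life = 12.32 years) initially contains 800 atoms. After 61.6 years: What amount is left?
N = N₀(1/2)^(t/t½) = 25 atoms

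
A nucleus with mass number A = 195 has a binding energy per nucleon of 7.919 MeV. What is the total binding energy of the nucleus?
B.E. = 7.919 × 195 = 1544 MeV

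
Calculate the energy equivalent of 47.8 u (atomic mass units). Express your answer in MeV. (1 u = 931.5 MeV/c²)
E = mc² = 44530 MeV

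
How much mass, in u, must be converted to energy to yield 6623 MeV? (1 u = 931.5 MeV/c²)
m = E/c² = 7.11 u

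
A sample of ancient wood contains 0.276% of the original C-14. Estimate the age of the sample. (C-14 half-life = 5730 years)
Age = t½ × log₂(1/ratio) = 48710 years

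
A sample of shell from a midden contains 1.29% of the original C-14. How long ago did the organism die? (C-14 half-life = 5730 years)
Age = t½ × log₂(1/ratio) = 35960 years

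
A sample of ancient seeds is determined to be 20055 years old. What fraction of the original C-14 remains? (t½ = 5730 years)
N/N₀ = (1/2)^(t/t½) = 0.08839 = 8.84%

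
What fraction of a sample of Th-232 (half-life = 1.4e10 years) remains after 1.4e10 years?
N/N₀ = (1/2)^(t/t½) = 0.5 = 50%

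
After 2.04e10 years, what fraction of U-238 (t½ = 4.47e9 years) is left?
N/N₀ = (1/2)^(t/t½) = 0.04228 = 4.23%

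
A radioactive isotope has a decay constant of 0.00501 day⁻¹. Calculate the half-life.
t½ = ln(2)/λ = 138.4 days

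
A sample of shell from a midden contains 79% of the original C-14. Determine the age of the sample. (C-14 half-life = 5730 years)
Age = t½ × log₂(1/ratio) = 1949 years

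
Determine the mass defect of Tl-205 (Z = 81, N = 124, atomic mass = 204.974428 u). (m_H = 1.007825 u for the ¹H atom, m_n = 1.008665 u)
Δm = Z·m_H + N·m_n − M = 1.734 u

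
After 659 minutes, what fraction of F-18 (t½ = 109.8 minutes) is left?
N/N₀ = (1/2)^(t/t½) = 0.01561 = 1.56%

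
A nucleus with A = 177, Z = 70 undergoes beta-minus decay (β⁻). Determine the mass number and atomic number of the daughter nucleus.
Daughter: A = 177, Z = 71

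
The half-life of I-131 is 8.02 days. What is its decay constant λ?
λ = ln(2)/t½ = 0.08643 day⁻¹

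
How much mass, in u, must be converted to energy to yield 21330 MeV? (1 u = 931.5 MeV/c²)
m = E/c² = 22.9 u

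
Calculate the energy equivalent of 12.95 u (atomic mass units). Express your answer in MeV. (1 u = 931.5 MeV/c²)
E = mc² = 12060 MeV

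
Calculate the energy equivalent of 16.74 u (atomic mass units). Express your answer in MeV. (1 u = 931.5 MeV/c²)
E = mc² = 15590 MeV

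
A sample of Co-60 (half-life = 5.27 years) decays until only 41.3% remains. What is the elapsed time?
t = t½ × log₂(N₀/N) = 6.723 years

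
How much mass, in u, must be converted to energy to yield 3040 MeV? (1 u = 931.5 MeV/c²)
m = E/c² = 3.264 u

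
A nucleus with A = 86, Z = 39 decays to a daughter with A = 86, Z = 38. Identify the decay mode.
ΔA = 0, ΔZ = -1 ⇒ beta-plus decay (β⁺) or electron capture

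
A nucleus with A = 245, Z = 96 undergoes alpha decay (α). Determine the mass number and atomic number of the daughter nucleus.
Daughter: A = 241, Z = 94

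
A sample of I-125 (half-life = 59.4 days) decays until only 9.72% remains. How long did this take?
t = t½ × log₂(N₀/N) = 199.8 days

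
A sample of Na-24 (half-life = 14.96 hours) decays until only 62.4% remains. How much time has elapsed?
t = t½ × log₂(N₀/N) = 10.18 hours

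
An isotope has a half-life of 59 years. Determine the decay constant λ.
λ = ln(2)/t½ = 0.01175 year⁻¹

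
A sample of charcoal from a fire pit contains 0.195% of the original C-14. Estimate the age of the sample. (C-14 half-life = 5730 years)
Age = t½ × log₂(1/ratio) = 51580 years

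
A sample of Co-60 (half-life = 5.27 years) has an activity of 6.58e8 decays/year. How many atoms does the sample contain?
N = A/λ = 5.003e9 atoms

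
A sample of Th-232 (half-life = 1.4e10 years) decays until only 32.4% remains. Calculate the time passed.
t = t½ × log₂(N₀/N) = 2.276e10 years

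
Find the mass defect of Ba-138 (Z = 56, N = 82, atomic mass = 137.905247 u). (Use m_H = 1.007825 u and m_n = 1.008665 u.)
Δm = Z·m_H + N·m_n − M = 1.243 u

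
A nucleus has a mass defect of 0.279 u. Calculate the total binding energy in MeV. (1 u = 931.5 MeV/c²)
B.E. = Δm × 931.5 = 259.9 MeV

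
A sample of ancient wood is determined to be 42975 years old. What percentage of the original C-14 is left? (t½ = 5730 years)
N/N₀ = (1/2)^(t/t½) = 0.005524 = 0.552%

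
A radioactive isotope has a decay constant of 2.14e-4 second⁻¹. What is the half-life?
t½ = ln(2)/λ = 3239 seconds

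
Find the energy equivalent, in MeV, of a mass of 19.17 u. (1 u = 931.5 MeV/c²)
E = mc² = 17860 MeV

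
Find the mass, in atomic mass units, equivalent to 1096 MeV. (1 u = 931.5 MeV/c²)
m = E/c² = 1.177 u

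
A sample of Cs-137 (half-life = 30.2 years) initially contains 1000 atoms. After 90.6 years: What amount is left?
N = N₀(1/2)^(t/t½) = 125 atoms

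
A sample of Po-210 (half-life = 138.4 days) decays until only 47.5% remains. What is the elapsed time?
t = t½ × log₂(N₀/N) = 148.6 days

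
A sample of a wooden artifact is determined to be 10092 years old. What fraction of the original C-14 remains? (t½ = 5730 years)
N/N₀ = (1/2)^(t/t½) = 0.295 = 29.5%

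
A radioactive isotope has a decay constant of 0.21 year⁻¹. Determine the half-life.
t½ = ln(2)/λ = 3.301 years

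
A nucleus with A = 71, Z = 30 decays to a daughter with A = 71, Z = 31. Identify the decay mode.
ΔA = 0, ΔZ = +1 ⇒ beta-minus decay (β⁻)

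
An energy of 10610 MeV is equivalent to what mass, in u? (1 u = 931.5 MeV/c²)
m = E/c² = 11.39 u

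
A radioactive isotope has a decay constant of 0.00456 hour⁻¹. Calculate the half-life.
t½ = ln(2)/λ = 152 hours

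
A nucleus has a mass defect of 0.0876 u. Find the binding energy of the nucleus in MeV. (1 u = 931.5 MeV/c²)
B.E. = Δm × 931.5 = 81.6 MeV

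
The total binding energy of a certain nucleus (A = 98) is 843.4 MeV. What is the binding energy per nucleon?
B.E./A = 843.4/98 = 8.606 MeV/nucleon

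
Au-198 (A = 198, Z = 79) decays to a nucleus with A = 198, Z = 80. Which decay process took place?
ΔA = 0, ΔZ = +1 ⇒ beta-minus decay (β⁻)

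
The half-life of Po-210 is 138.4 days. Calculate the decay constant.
λ = ln(2)/t½ = 0.005008 day⁻¹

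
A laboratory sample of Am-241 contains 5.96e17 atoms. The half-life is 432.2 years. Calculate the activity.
A = λN = 9.558e14 decays/year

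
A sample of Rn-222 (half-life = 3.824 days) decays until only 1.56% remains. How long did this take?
t = t½ × log₂(N₀/N) = 22.95 days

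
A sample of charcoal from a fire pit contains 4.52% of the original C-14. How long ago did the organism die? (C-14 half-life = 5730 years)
Age = t½ × log₂(1/ratio) = 25600 years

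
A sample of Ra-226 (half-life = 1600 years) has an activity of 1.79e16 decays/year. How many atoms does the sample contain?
N = A/λ = 4.132e19 atoms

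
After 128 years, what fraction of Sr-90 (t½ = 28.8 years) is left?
N/N₀ = (1/2)^(t/t½) = 0.04593 = 4.59%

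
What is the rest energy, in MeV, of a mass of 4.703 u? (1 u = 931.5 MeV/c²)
E = mc² = 4381 MeV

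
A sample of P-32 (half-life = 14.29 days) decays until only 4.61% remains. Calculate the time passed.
t = t½ × log₂(N₀/N) = 63.43 days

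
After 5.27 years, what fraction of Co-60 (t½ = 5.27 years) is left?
N/N₀ = (1/2)^(t/t½) = 0.5 = 50%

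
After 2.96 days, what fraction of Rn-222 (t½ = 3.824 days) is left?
N/N₀ = (1/2)^(t/t½) = 0.5848 = 58.5%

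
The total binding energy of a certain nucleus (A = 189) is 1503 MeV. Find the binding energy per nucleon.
B.E./A = 1503/189 = 7.952 MeV/nucleon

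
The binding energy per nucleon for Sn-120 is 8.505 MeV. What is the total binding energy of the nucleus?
B.E. = 8.505 × 120 = 1021 MeV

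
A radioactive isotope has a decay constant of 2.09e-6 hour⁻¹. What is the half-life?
t½ = ln(2)/λ = 3.316e5 hours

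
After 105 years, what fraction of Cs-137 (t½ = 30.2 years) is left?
N/N₀ = (1/2)^(t/t½) = 0.08982 = 8.98%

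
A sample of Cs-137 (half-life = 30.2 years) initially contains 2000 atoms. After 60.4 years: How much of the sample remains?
N = N₀(1/2)^(t/t½) = 500 atoms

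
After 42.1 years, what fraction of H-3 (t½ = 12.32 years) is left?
N/N₀ = (1/2)^(t/t½) = 0.09361 = 9.36%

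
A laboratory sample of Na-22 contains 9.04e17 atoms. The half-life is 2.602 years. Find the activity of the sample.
A = λN = 2.408e17 decays/year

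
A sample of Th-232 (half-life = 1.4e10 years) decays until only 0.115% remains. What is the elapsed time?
t = t½ × log₂(N₀/N) = 1.367e11 years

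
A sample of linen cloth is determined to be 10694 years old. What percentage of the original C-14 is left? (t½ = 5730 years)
N/N₀ = (1/2)^(t/t½) = 0.2743 = 27.4%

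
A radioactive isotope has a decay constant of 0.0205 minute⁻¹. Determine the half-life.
t½ = ln(2)/λ = 33.81 minutes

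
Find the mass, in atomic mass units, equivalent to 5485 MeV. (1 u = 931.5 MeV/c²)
m = E/c² = 5.888 u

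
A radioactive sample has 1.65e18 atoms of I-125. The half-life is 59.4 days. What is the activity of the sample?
A = λN = 1.925e16 decays/day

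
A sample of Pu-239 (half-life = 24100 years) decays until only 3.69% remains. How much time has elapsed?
t = t½ × log₂(N₀/N) = 1.147e5 years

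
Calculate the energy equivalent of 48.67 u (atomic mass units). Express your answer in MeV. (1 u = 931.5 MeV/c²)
E = mc² = 45340 MeV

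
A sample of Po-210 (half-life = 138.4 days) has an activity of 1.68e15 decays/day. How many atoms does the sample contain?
N = A/λ = 3.354e17 atoms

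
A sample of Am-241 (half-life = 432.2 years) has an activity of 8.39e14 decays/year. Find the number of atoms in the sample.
N = A/λ = 5.231e17 atoms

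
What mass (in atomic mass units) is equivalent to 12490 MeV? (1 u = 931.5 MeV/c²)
m = E/c² = 13.41 u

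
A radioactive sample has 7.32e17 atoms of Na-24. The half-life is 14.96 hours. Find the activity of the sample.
A = λN = 3.392e16 decays/hour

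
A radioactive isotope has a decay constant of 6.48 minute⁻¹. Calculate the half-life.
t½ = ln(2)/λ = 0.107 minutes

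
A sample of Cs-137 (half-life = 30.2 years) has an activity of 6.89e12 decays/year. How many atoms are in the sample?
N = A/λ = 3.002e14 atoms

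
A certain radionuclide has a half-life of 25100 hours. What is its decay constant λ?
λ = ln(2)/t½ = 2.762e-5 hour⁻¹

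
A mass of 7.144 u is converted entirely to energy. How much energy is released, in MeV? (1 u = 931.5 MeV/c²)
E = mc² = 6655 MeV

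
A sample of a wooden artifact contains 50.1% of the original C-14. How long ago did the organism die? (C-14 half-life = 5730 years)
Age = t½ × log₂(1/ratio) = 5713 years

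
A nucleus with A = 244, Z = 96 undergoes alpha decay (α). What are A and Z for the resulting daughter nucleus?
Daughter: A = 240, Z = 94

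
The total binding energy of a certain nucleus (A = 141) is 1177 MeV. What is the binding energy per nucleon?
B.E./A = 1177/141 = 8.348 MeV/nucleon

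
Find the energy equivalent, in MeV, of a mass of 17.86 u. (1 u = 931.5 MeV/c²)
E = mc² = 16640 MeV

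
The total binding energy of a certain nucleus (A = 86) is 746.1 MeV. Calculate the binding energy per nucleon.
B.E./A = 746.1/86 = 8.676 MeV/nucleon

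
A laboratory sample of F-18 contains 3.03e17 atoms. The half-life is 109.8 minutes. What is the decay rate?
A = λN = 1.913e15 decays/minute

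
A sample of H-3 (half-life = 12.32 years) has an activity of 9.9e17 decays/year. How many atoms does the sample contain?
N = A/λ = 1.76e19 atoms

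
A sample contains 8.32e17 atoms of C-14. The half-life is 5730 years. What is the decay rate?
A = λN = 1.006e14 decays/year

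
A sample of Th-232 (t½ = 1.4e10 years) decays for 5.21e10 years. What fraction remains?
N/N₀ = (1/2)^(t/t½) = 0.07581 = 7.58%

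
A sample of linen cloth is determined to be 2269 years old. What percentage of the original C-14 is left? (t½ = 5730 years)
N/N₀ = (1/2)^(t/t½) = 0.76 = 76%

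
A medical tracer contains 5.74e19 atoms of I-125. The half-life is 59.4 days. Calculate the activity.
A = λN = 6.698e17 decays/day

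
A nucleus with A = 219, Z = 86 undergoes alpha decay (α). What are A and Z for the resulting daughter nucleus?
Daughter: A = 215, Z = 84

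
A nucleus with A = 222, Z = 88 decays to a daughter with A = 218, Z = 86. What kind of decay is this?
ΔA = -4, ΔZ = -2 ⇒ alpha decay (α)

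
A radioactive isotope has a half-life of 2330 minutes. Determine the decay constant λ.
λ = ln(2)/t½ = 2.975e-4 minute⁻¹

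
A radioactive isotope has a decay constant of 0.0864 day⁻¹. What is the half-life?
t½ = ln(2)/λ = 8.023 days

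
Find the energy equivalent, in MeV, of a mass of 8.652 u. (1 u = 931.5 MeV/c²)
E = mc² = 8059 MeV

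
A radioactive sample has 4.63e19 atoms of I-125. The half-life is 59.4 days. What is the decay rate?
A = λN = 5.403e17 decays/day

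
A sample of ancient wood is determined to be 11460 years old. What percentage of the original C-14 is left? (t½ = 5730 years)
N/N₀ = (1/2)^(t/t½) = 0.25 = 25%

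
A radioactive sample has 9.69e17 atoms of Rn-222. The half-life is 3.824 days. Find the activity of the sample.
A = λN = 1.756e17 decays/day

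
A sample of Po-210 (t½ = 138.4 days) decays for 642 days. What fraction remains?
N/N₀ = (1/2)^(t/t½) = 0.04014 = 4.01%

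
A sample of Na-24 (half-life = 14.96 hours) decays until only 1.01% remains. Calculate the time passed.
t = t½ × log₂(N₀/N) = 99.18 hours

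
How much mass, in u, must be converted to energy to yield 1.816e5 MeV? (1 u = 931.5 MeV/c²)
m = E/c² = 195 u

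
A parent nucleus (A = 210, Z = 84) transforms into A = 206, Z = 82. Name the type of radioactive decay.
ΔA = -4, ΔZ = -2 ⇒ alpha decay (α)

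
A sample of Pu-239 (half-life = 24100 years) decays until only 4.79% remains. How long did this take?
t = t½ × log₂(N₀/N) = 1.057e5 years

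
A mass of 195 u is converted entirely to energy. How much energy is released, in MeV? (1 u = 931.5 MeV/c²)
E = mc² = 1.816e5 MeV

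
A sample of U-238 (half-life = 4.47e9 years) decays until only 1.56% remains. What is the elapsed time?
t = t½ × log₂(N₀/N) = 2.683e10 years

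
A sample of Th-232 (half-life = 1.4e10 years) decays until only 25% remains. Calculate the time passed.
t = t½ × log₂(N₀/N) = 2.8e10 years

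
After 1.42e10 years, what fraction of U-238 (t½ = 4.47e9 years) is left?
N/N₀ = (1/2)^(t/t½) = 0.1106 = 11.1%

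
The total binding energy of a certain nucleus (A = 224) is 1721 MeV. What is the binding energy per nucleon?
B.E./A = 1721/224 = 7.683 MeV/nucleon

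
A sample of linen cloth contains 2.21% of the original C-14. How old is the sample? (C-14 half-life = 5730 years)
Age = t½ × log₂(1/ratio) = 31510 years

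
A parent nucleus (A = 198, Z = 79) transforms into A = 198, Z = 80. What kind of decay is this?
ΔA = 0, ΔZ = +1 ⇒ beta-minus decay (β⁻)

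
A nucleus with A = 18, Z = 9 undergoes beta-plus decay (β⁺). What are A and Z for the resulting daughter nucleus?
Daughter: A = 18, Z = 8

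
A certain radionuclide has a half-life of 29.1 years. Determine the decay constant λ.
λ = ln(2)/t½ = 0.02382 year⁻¹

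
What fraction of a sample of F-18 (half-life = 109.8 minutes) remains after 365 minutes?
N/N₀ = (1/2)^(t/t½) = 0.09984 = 9.98%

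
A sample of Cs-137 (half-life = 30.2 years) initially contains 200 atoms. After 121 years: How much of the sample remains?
N = N₀(1/2)^(t/t½) = 12.44 atoms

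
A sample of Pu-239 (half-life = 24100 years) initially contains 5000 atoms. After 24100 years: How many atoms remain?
N = N₀(1/2)^(t/t½) = 2500 atoms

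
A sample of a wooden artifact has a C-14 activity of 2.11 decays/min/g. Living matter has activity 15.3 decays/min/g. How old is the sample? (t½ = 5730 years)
Age = t½ × log₂(A₀/A) = 16380 years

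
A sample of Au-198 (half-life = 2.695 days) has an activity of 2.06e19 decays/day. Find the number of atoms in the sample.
N = A/λ = 8.009e19 atoms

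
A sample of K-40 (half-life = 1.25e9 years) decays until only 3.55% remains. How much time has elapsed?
t = t½ × log₂(N₀/N) = 6.02e9 years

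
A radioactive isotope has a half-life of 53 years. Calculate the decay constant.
λ = ln(2)/t½ = 0.01308 year⁻¹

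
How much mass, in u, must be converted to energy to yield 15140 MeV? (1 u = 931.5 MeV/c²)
m = E/c² = 16.25 u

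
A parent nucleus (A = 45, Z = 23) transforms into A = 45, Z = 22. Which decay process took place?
ΔA = 0, ΔZ = -1 ⇒ beta-plus decay (β⁺) or electron capture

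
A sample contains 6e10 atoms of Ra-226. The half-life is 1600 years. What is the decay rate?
A = λN = 2.599e7 decays/year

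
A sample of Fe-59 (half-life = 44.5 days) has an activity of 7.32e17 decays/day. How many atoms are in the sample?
N = A/λ = 4.699e19 atoms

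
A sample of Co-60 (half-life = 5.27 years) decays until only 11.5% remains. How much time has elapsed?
t = t½ × log₂(N₀/N) = 16.44 years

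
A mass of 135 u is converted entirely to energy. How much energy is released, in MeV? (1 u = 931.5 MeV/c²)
E = mc² = 1.258e5 MeV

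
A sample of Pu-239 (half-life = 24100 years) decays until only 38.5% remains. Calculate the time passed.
t = t½ × log₂(N₀/N) = 33190 years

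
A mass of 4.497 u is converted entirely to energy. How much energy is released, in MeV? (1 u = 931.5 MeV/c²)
E = mc² = 4189 MeV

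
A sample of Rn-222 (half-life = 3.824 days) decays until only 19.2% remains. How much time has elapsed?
t = t½ × log₂(N₀/N) = 9.104 days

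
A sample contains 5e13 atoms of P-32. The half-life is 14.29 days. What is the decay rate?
A = λN = 2.425e12 decays/day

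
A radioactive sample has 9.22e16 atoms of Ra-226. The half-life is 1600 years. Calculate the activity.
A = λN = 3.994e13 decays/year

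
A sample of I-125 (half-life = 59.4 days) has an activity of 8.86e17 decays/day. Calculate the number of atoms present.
N = A/λ = 7.593e19 atoms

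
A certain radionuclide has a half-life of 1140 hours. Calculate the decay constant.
λ = ln(2)/t½ = 6.08e-4 hour⁻¹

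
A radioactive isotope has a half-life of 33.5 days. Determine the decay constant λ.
λ = ln(2)/t½ = 0.02069 day⁻¹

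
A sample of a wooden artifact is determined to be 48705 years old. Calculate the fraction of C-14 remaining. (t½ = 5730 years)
N/N₀ = (1/2)^(t/t½) = 0.002762 = 0.276%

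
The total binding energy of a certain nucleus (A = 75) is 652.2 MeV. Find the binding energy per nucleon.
B.E./A = 652.2/75 = 8.696 MeV/nucleon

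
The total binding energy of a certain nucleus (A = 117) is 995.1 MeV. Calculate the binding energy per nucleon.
B.E./A = 995.1/117 = 8.505 MeV/nucleon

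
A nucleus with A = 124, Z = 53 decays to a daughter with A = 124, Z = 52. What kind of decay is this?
ΔA = 0, ΔZ = -1 ⇒ beta-plus decay (β⁺) or electron capture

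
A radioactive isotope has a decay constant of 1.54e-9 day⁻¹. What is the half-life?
t½ = ln(2)/λ = 4.501e8 days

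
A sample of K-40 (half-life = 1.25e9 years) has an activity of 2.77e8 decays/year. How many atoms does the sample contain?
N = A/λ = 4.995e17 atoms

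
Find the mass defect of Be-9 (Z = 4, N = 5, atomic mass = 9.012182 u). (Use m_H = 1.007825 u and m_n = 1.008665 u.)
Δm = Z·m_H + N·m_n − M = 0.06244 u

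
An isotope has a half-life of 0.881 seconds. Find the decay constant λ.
λ = ln(2)/t½ = 0.7868 second⁻¹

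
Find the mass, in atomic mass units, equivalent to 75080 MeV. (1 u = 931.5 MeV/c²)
m = E/c² = 80.6 u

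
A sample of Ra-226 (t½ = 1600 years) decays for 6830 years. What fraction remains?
N/N₀ = (1/2)^(t/t½) = 0.05188 = 5.19%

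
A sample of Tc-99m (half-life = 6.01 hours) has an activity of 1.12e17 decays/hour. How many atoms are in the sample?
N = A/λ = 9.711e17 atoms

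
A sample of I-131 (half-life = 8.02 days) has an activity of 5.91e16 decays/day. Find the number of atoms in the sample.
N = A/λ = 6.838e17 atoms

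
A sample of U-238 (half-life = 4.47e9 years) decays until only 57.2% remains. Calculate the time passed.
t = t½ × log₂(N₀/N) = 3.602e9 years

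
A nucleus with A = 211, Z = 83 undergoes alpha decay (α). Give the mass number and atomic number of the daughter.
Daughter: A = 207, Z = 81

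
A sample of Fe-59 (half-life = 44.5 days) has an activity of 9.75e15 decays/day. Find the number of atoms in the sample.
N = A/λ = 6.259e17 atoms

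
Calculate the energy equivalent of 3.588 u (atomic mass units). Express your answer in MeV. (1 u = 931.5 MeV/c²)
E = mc² = 3342 MeV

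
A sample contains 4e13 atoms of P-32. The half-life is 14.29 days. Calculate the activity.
A = λN = 1.94e12 decays/day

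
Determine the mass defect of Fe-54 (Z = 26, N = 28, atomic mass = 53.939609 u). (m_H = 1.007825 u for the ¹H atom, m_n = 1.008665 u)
Δm = Z·m_H + N·m_n − M = 0.5065 u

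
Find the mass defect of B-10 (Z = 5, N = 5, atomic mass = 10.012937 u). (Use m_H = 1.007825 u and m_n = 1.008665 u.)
Δm = Z·m_H + N·m_n − M = 0.06951 u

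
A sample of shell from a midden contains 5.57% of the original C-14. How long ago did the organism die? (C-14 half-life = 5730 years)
Age = t½ × log₂(1/ratio) = 23870 years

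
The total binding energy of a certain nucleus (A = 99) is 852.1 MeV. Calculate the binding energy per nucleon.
B.E./A = 852.1/99 = 8.607 MeV/nucleon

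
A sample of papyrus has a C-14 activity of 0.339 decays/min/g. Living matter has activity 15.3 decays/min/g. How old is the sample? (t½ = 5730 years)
Age = t½ × log₂(A₀/A) = 31490 years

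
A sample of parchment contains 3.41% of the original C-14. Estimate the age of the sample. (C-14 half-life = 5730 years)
Age = t½ × log₂(1/ratio) = 27930 years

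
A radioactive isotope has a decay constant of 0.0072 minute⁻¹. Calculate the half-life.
t½ = ln(2)/λ = 96.27 minutes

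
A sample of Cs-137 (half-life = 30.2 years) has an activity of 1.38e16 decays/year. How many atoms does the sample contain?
N = A/λ = 6.013e17 atoms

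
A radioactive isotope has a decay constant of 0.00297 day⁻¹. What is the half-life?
t½ = ln(2)/λ = 233.4 days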